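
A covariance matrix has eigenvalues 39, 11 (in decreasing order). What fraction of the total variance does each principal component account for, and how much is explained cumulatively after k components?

Step 1 — total variance = trace(Sigma) = Σ λ_i = 39 + 11 = 50.

Step 2 — fraction explained by component i = λ_i / Σ λ:
  PC1: 39/50 = 0.78
  PC2: 11/50 = 0.22

Step 3 — cumulative fraction after k components = (λ_1 + ... + λ_k) / Σ λ:
  k = 1: 39/50 = 0.78
  k = 2: (39 + 11)/50 = 50/50 = 1

Summary (fraction, with percent):

explained: PC1 0.78 (78%), PC2 0.22 (22%);  cumulative: 0.78, 1


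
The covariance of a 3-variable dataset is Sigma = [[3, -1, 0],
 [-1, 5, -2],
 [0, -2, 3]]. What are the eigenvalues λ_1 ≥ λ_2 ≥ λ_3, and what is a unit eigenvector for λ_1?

Step 1 — characteristic polynomial p(λ) = det(λI - Sigma) = λ³ - tr·λ² + c_1·λ - det, where tr = trace, c_1 = sum of the principal 2×2 minors, det = det(Sigma):
  tr = 3 + 5 + 3 = 11,
  c_1 = (3·5 - (-1)²) + (3·3 - (0)²) + (5·3 - (-2)²) = 14 + 9 + 11 = 34,
  det = 3·(5·3 - (-2)²) - (-1)·((-1)·3 - (-2)·(0)) + (0)·((-1)·(-2) - 5·(0)) = 3·(11) - (-1)·(-3) + (0)·(2) = 30.
  So p(λ) = λ³ - 11λ² + 34λ - 30.
Step 2 — look for an integer root (rational root theorem: any rational root is an integer divisor of 30). Testing λ = 3:
  p(3) = 27 - 99 + 102 - 30 = 0  ✓
  Dividing out (λ - 3): p(λ) = (λ - 3)(λ² - 8λ + 10).
Step 3 — remaining eigenvalues from the quadratic λ² - 8λ + 10 = 0:
  Δ = 8² - 4·10 = 64 - 40 = 24,  λ = (8 ± √24)/2 = (8 ± 4.899)/2 ≈ 6.4495 or 1.5505.
  Sorted: λ_1 = 6.4495,  λ_2 = 3,  λ_3 = 1.5505  (check: sum = 11 = tr ✓).

Step 4 — unit eigenvector for λ_1 ≈ 6.4495: v spans the null space of (Sigma - λ_1 I), whose rows are
  r_1 = (-3.4495, -1, 0),  r_2 = (-1, -1.4495, -2),  r_3 = (0, -2, -3.4495).
  v is orthogonal to every row, so take v ∝ r_1 × r_2 = ((-1)·(-2) - (0)·(-1.4495), (0)·(-1) - (-3.4495)·(-2), (-3.4495)·(-1.4495) - (-1)·(-1)) ≈ (2, -6.899, 4).
  Let u = (2, -6.899, 4).
  ||u|| = √((2)² + (-6.899)² + (4)²) = √(67.5959) ≈ 8.2217,  v_1 = u/||u|| ≈ (0.2433, -0.8391, 0.4865) (||v_1|| = 1).

λ_1 = 6.4495,  λ_2 = 3,  λ_3 = 1.5505;  v_1 ≈ (0.2433, -0.8391, 0.4865)


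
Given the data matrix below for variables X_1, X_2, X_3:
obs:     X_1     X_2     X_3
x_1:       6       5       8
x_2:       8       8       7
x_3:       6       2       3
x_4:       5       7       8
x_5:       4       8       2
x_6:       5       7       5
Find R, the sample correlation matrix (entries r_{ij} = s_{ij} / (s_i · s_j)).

Step 1 — column means:
  mean(X_1) = (6 + 8 + 6 + 5 + 4 + 5) / 6 = 34/6 = 5.6667
  mean(X_2) = (5 + 8 + 2 + 7 + 8 + 7) / 6 = 37/6 = 6.1667
  mean(X_3) = (8 + 7 + 3 + 8 + 2 + 5) / 6 = 33/6 = 5.5

Step 2 — sample variances and covariances s[i,j] = (1/(n-1)) · Σ_k (x_{k,i} - mean_i) · (x_{k,j} - mean_j), with n-1 = 5:
  s[X_1,X_1] = ((0.3333)·(0.3333) + (2.3333)·(2.3333) + (0.3333)·(0.3333) + (-0.6667)·(-0.6667) + (-1.6667)·(-1.6667) + (-0.6667)·(-0.6667)) / 5 = 9.3333/5 = 1.8667
  s[X_1,X_2] = ((0.3333)·(-1.1667) + (2.3333)·(1.8333) + (0.3333)·(-4.1667) + (-0.6667)·(0.8333) + (-1.6667)·(1.8333) + (-0.6667)·(0.8333)) / 5 = -1.6667/5 = -0.3333
  s[X_1,X_3] = ((0.3333)·(2.5) + (2.3333)·(1.5) + (0.3333)·(-2.5) + (-0.6667)·(2.5) + (-1.6667)·(-3.5) + (-0.6667)·(-0.5)) / 5 = 8/5 = 1.6
  s[X_2,X_2] = ((-1.1667)·(-1.1667) + (1.8333)·(1.8333) + (-4.1667)·(-4.1667) + (0.8333)·(0.8333) + (1.8333)·(1.8333) + (0.8333)·(0.8333)) / 5 = 26.8333/5 = 5.3667
  s[X_2,X_3] = ((-1.1667)·(2.5) + (1.8333)·(1.5) + (-4.1667)·(-2.5) + (0.8333)·(2.5) + (1.8333)·(-3.5) + (0.8333)·(-0.5)) / 5 = 5.5/5 = 1.1
  s[X_3,X_3] = ((2.5)·(2.5) + (1.5)·(1.5) + (-2.5)·(-2.5) + (2.5)·(2.5) + (-3.5)·(-3.5) + (-0.5)·(-0.5)) / 5 = 33.5/5 = 6.7
  Sample standard deviations s_i = √(s[i,i]):
  s(X_1) = √(1.8667) = 1.3663
  s(X_2) = √(5.3667) = 2.3166
  s(X_3) = √(6.7) = 2.5884

Step 3 — r_{ij} = s_{ij} / (s_i · s_j):
  r[X_1,X_1] = 1 (diagonal).
  r[X_1,X_2] = -0.3333 / (1.3663 · 2.3166) = -0.3333 / 3.1651 = -0.1053
  r[X_1,X_3] = 1.6 / (1.3663 · 2.5884) = 1.6 / 3.5365 = 0.4524
  r[X_2,X_2] = 1 (diagonal).
  r[X_2,X_3] = 1.1 / (2.3166 · 2.5884) = 1.1 / 5.9964 = 0.1834
  r[X_3,X_3] = 1 (diagonal).

R is symmetric with unit diagonal. Assembling:

R = [[1, -0.1053, 0.4524],
 [-0.1053, 1, 0.1834],
 [0.4524, 0.1834, 1]]


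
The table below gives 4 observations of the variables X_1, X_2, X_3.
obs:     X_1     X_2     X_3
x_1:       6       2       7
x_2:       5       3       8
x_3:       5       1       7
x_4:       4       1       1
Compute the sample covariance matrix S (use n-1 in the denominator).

Step 1 — column means:
  mean(X_1) = (6 + 5 + 5 + 4) / 4 = 20/4 = 5
  mean(X_2) = (2 + 3 + 1 + 1) / 4 = 7/4 = 1.75
  mean(X_3) = (7 + 8 + 7 + 1) / 4 = 23/4 = 5.75

Step 2 — sample covariance S[i,j] = (1/(n-1)) · Σ_k (x_{k,i} - mean_i) · (x_{k,j} - mean_j), with n-1 = 3.
  S[X_1,X_1] = ((1)·(1) + (0)·(0) + (0)·(0) + (-1)·(-1)) / 3 = 2/3 = 0.6667
  S[X_1,X_2] = ((1)·(0.25) + (0)·(1.25) + (0)·(-0.75) + (-1)·(-0.75)) / 3 = 1/3 = 0.3333
  S[X_1,X_3] = ((1)·(1.25) + (0)·(2.25) + (0)·(1.25) + (-1)·(-4.75)) / 3 = 6/3 = 2
  S[X_2,X_2] = ((0.25)·(0.25) + (1.25)·(1.25) + (-0.75)·(-0.75) + (-0.75)·(-0.75)) / 3 = 2.75/3 = 0.9167
  S[X_2,X_3] = ((0.25)·(1.25) + (1.25)·(2.25) + (-0.75)·(1.25) + (-0.75)·(-4.75)) / 3 = 5.75/3 = 1.9167
  S[X_3,X_3] = ((1.25)·(1.25) + (2.25)·(2.25) + (1.25)·(1.25) + (-4.75)·(-4.75)) / 3 = 30.75/3 = 10.25

S is symmetric (S[j,i] = S[i,j]). Assembling:

S = [[0.6667, 0.3333, 2],
 [0.3333, 0.9167, 1.9167],
 [2, 1.9167, 10.25]]


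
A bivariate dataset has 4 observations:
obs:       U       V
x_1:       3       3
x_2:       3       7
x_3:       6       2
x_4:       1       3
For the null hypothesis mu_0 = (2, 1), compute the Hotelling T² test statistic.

Step 1 — sample mean vector:
  mean(U) = (3 + 3 + 6 + 1) / 4 = 13/4 = 3.25
  mean(V) = (3 + 7 + 2 + 3) / 4 = 15/4 = 3.75
  x̄ = (3.25, 3.75),  deviation x̄ - mu_0 = (3.25, 3.75) - (2, 1) = (1.25, 2.75).

Step 2 — sample covariance matrix, S[i,j] = (1/(n-1)) · Σ_k (x_{k,i} - mean_i) · (x_{k,j} - mean_j), divisor n-1 = 3:
  S[U,U] = ((-0.25)·(-0.25) + (-0.25)·(-0.25) + (2.75)·(2.75) + (-2.25)·(-2.25)) / 3 = 12.75/3 = 4.25
  S[U,V] = ((-0.25)·(-0.75) + (-0.25)·(3.25) + (2.75)·(-1.75) + (-2.25)·(-0.75)) / 3 = -3.75/3 = -1.25
  S[V,V] = ((-0.75)·(-0.75) + (3.25)·(3.25) + (-1.75)·(-1.75) + (-0.75)·(-0.75)) / 3 = 14.75/3 = 4.9167
  S = [[4.25, -1.25],
 [-1.25, 4.9167]].

Step 3 — invert S. det(S) = 4.25·4.9167 - (-1.25)² = 19.3333.
  S^{-1} = (1/det) · [[d, -b], [-b, a]] = [[0.2543, 0.0647],
 [0.0647, 0.2198]].

Step 4 — quadratic form (x̄ - mu_0)^T · S^{-1} · (x̄ - mu_0):
  S^{-1} · (x̄ - mu_0) = (0.4957, 0.6853),
  (x̄ - mu_0)^T · [...] = (1.25)·(0.4957) + (2.75)·(0.6853) = 2.5043.

Step 5 — scale by n: T² = 4 · 2.5043 = 10.0172.

T² ≈ 10.0172


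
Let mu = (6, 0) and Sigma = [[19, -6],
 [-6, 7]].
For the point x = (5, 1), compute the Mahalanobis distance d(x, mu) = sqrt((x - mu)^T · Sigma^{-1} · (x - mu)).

Step 1 — centre the observation: (x - mu) = (-1, 1).

Step 2 — invert Sigma. det(Sigma) = 19·7 - (-6)² = 97.
  Sigma^{-1} = (1/det) · [[d, -b], [-b, a]] = [[0.0722, 0.0619],
 [0.0619, 0.1959]].

Step 3 — form the quadratic (x - mu)^T · Sigma^{-1} · (x - mu):
  Sigma^{-1} · (x - mu) = (-0.0103, 0.134).
  (x - mu)^T · [Sigma^{-1} · (x - mu)] = (-1)·(-0.0103) + (1)·(0.134) = 0.1443.

Step 4 — take square root: d = √(0.1443) ≈ 0.3799.

d(x, mu) = √(0.1443) ≈ 0.3799


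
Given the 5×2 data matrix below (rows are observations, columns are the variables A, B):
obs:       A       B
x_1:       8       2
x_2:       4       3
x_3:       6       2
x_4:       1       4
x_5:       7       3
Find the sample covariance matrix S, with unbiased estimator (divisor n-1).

Step 1 — column means:
  mean(A) = (8 + 4 + 6 + 1 + 7) / 5 = 26/5 = 5.2
  mean(B) = (2 + 3 + 2 + 4 + 3) / 5 = 14/5 = 2.8

Step 2 — sample covariance S[i,j] = (1/(n-1)) · Σ_k (x_{k,i} - mean_i) · (x_{k,j} - mean_j), with n-1 = 4.
  S[A,A] = ((2.8)·(2.8) + (-1.2)·(-1.2) + (0.8)·(0.8) + (-4.2)·(-4.2) + (1.8)·(1.8)) / 4 = 30.8/4 = 7.7
  S[A,B] = ((2.8)·(-0.8) + (-1.2)·(0.2) + (0.8)·(-0.8) + (-4.2)·(1.2) + (1.8)·(0.2)) / 4 = -7.8/4 = -1.95
  S[B,B] = ((-0.8)·(-0.8) + (0.2)·(0.2) + (-0.8)·(-0.8) + (1.2)·(1.2) + (0.2)·(0.2)) / 4 = 2.8/4 = 0.7

S is symmetric (S[j,i] = S[i,j]). Assembling:

S = [[7.7, -1.95],
 [-1.95, 0.7]]


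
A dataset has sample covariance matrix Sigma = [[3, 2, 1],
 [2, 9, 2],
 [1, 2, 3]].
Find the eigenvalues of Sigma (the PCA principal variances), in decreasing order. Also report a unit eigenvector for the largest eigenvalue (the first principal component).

Step 1 — characteristic polynomial p(λ) = det(λI - Sigma) = λ³ - tr·λ² + c_1·λ - det, where tr = trace, c_1 = sum of the principal 2×2 minors, det = det(Sigma):
  tr = 3 + 9 + 3 = 15,
  c_1 = (3·9 - (2)²) + (3·3 - (1)²) + (9·3 - (2)²) = 23 + 8 + 23 = 54,
  det = 3·(9·3 - (2)²) - (2)·((2)·3 - (2)·(1)) + (1)·((2)·(2) - 9·(1)) = 3·(23) - (2)·(4) + (1)·(-5) = 56.
  So p(λ) = λ³ - 15λ² + 54λ - 56.
Step 2 — look for an integer root (rational root theorem: any rational root is an integer divisor of 56). Testing λ = 2:
  p(2) = 8 - 60 + 108 - 56 = 0  ✓
  Dividing out (λ - 2): p(λ) = (λ - 2)(λ² - 13λ + 28).
Step 3 — remaining eigenvalues from the quadratic λ² - 13λ + 28 = 0:
  Δ = 13² - 4·28 = 169 - 112 = 57,  λ = (13 ± √57)/2 = (13 ± 7.5498)/2 ≈ 10.2749 or 2.7251.
  Sorted: λ_1 = 10.2749,  λ_2 = 2.7251,  λ_3 = 2  (check: sum = 15 = tr ✓).

Step 4 — unit eigenvector for λ_1 ≈ 10.2749: v spans the null space of (Sigma - λ_1 I), whose rows are
  r_1 = (-7.2749, 2, 1),  r_2 = (2, -1.2749, 2),  r_3 = (1, 2, -7.2749).
  v is orthogonal to every row, so take v ∝ r_1 × r_2 = ((2)·(2) - (1)·(-1.2749), (1)·(2) - (-7.2749)·(2), (-7.2749)·(-1.2749) - (2)·(2)) ≈ (5.2749, 16.5498, 5.2749).
  Let u = (5.2749, 16.5498, 5.2749).
  ||u|| = √((5.2749)² + (16.5498)² + (5.2749)²) = √(329.5465) ≈ 18.1534,  v_1 = u/||u|| ≈ (0.2906, 0.9117, 0.2906) (||v_1|| = 1).

λ_1 = 10.2749,  λ_2 = 2.7251,  λ_3 = 2;  v_1 ≈ (0.2906, 0.9117, 0.2906)


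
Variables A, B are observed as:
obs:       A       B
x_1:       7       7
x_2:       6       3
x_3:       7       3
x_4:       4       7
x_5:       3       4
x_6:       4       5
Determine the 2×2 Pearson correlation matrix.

Step 1 — column means:
  mean(A) = (7 + 6 + 7 + 4 + 3 + 4) / 6 = 31/6 = 5.1667
  mean(B) = (7 + 3 + 3 + 7 + 4 + 5) / 6 = 29/6 = 4.8333

Step 2 — sample variances and covariances s[i,j] = (1/(n-1)) · Σ_k (x_{k,i} - mean_i) · (x_{k,j} - mean_j), with n-1 = 5:
  s[A,A] = ((1.8333)·(1.8333) + (0.8333)·(0.8333) + (1.8333)·(1.8333) + (-1.1667)·(-1.1667) + (-2.1667)·(-2.1667) + (-1.1667)·(-1.1667)) / 5 = 14.8333/5 = 2.9667
  s[A,B] = ((1.8333)·(2.1667) + (0.8333)·(-1.8333) + (1.8333)·(-1.8333) + (-1.1667)·(2.1667) + (-2.1667)·(-0.8333) + (-1.1667)·(0.1667)) / 5 = -1.8333/5 = -0.3667
  s[B,B] = ((2.1667)·(2.1667) + (-1.8333)·(-1.8333) + (-1.8333)·(-1.8333) + (2.1667)·(2.1667) + (-0.8333)·(-0.8333) + (0.1667)·(0.1667)) / 5 = 16.8333/5 = 3.3667
  Sample standard deviations s_i = √(s[i,i]):
  s(A) = √(2.9667) = 1.7224
  s(B) = √(3.3667) = 1.8348

Step 3 — r_{ij} = s_{ij} / (s_i · s_j):
  r[A,A] = 1 (diagonal).
  r[A,B] = -0.3667 / (1.7224 · 1.8348) = -0.3667 / 3.1603 = -0.116
  r[B,B] = 1 (diagonal).

R is symmetric with unit diagonal. Assembling:

R = [[1, -0.116],
 [-0.116, 1]]


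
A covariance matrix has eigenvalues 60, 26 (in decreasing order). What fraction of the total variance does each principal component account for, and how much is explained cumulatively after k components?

Step 1 — total variance = trace(Sigma) = Σ λ_i = 60 + 26 = 86.

Step 2 — fraction explained by component i = λ_i / Σ λ:
  PC1: 60/86 = 0.6977
  PC2: 26/86 = 0.3023

Step 3 — cumulative fraction after k components = (λ_1 + ... + λ_k) / Σ λ:
  k = 1: 60/86 = 0.6977
  k = 2: (60 + 26)/86 = 86/86 = 1

Summary (fraction, with percent):

explained: PC1 0.6977 (69.77%), PC2 0.3023 (30.23%);  cumulative: 0.6977, 1


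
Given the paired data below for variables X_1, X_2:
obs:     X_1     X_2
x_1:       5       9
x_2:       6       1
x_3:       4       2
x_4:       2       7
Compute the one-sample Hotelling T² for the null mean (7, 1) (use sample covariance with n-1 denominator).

Step 1 — sample mean vector:
  mean(X_1) = (5 + 6 + 4 + 2) / 4 = 17/4 = 4.25
  mean(X_2) = (9 + 1 + 2 + 7) / 4 = 19/4 = 4.75
  x̄ = (4.25, 4.75),  deviation x̄ - mu_0 = (4.25, 4.75) - (7, 1) = (-2.75, 3.75).

Step 2 — sample covariance matrix, S[i,j] = (1/(n-1)) · Σ_k (x_{k,i} - mean_i) · (x_{k,j} - mean_j), divisor n-1 = 3:
  S[X_1,X_1] = ((0.75)·(0.75) + (1.75)·(1.75) + (-0.25)·(-0.25) + (-2.25)·(-2.25)) / 3 = 8.75/3 = 2.9167
  S[X_1,X_2] = ((0.75)·(4.25) + (1.75)·(-3.75) + (-0.25)·(-2.75) + (-2.25)·(2.25)) / 3 = -7.75/3 = -2.5833
  S[X_2,X_2] = ((4.25)·(4.25) + (-3.75)·(-3.75) + (-2.75)·(-2.75) + (2.25)·(2.25)) / 3 = 44.75/3 = 14.9167
  S = [[2.9167, -2.5833],
 [-2.5833, 14.9167]].

Step 3 — invert S. det(S) = 2.9167·14.9167 - (-2.5833)² = 36.8333.
  S^{-1} = (1/det) · [[d, -b], [-b, a]] = [[0.405, 0.0701],
 [0.0701, 0.0792]].

Step 4 — quadratic form (x̄ - mu_0)^T · S^{-1} · (x̄ - mu_0):
  S^{-1} · (x̄ - mu_0) = (-0.8507, 0.1041),
  (x̄ - mu_0)^T · [...] = (-2.75)·(-0.8507) + (3.75)·(0.1041) = 2.7296.

Step 5 — scale by n: T² = 4 · 2.7296 = 10.9186.

T² ≈ 10.9186


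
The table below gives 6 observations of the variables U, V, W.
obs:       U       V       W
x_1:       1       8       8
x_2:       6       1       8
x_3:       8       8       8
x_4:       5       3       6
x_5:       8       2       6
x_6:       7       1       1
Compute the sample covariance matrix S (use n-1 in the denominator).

Step 1 — column means:
  mean(U) = (1 + 6 + 8 + 5 + 8 + 7) / 6 = 35/6 = 5.8333
  mean(V) = (8 + 1 + 8 + 3 + 2 + 1) / 6 = 23/6 = 3.8333
  mean(W) = (8 + 8 + 8 + 6 + 6 + 1) / 6 = 37/6 = 6.1667

Step 2 — sample covariance S[i,j] = (1/(n-1)) · Σ_k (x_{k,i} - mean_i) · (x_{k,j} - mean_j), with n-1 = 5.
  S[U,U] = ((-4.8333)·(-4.8333) + (0.1667)·(0.1667) + (2.1667)·(2.1667) + (-0.8333)·(-0.8333) + (2.1667)·(2.1667) + (1.1667)·(1.1667)) / 5 = 34.8333/5 = 6.9667
  S[U,V] = ((-4.8333)·(4.1667) + (0.1667)·(-2.8333) + (2.1667)·(4.1667) + (-0.8333)·(-0.8333) + (2.1667)·(-1.8333) + (1.1667)·(-2.8333)) / 5 = -18.1667/5 = -3.6333
  S[U,W] = ((-4.8333)·(1.8333) + (0.1667)·(1.8333) + (2.1667)·(1.8333) + (-0.8333)·(-0.1667) + (2.1667)·(-0.1667) + (1.1667)·(-5.1667)) / 5 = -10.8333/5 = -2.1667
  S[V,V] = ((4.1667)·(4.1667) + (-2.8333)·(-2.8333) + (4.1667)·(4.1667) + (-0.8333)·(-0.8333) + (-1.8333)·(-1.8333) + (-2.8333)·(-2.8333)) / 5 = 54.8333/5 = 10.9667
  S[V,W] = ((4.1667)·(1.8333) + (-2.8333)·(1.8333) + (4.1667)·(1.8333) + (-0.8333)·(-0.1667) + (-1.8333)·(-0.1667) + (-2.8333)·(-5.1667)) / 5 = 25.1667/5 = 5.0333
  S[W,W] = ((1.8333)·(1.8333) + (1.8333)·(1.8333) + (1.8333)·(1.8333) + (-0.1667)·(-0.1667) + (-0.1667)·(-0.1667) + (-5.1667)·(-5.1667)) / 5 = 36.8333/5 = 7.3667

S is symmetric (S[j,i] = S[i,j]). Assembling:

S = [[6.9667, -3.6333, -2.1667],
 [-3.6333, 10.9667, 5.0333],
 [-2.1667, 5.0333, 7.3667]]


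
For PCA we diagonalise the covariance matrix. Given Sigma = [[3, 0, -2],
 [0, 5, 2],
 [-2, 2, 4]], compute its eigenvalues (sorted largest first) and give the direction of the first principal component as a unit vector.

Step 1 — characteristic polynomial p(λ) = det(λI - Sigma) = λ³ - tr·λ² + c_1·λ - det, where tr = trace, c_1 = sum of the principal 2×2 minors, det = det(Sigma):
  tr = 3 + 5 + 4 = 12,
  c_1 = (3·5 - (0)²) + (3·4 - (-2)²) + (5·4 - (2)²) = 15 + 8 + 16 = 39,
  det = 3·(5·4 - (2)²) - (0)·((0)·4 - (2)·(-2)) + (-2)·((0)·(2) - 5·(-2)) = 3·(16) - (0)·(4) + (-2)·(10) = 28.
  So p(λ) = λ³ - 12λ² + 39λ - 28.
Step 2 — look for an integer root (rational root theorem: any rational root is an integer divisor of 28). Testing λ = 1:
  p(1) = 1 - 12 + 39 - 28 = 0  ✓
  Dividing out (λ - 1): p(λ) = (λ - 1)(λ² - 11λ + 28).
Step 3 — remaining eigenvalues from the quadratic λ² - 11λ + 28 = 0:
  Δ = 11² - 4·28 = 121 - 112 = 9,  λ = (11 ± √9)/2 = (11 ± 3)/2 = 7 or 4.
  Sorted: λ_1 = 7,  λ_2 = 4,  λ_3 = 1  (check: sum = 12 = tr ✓).

Step 4 — unit eigenvector for λ_1 = 7: v spans the null space of (Sigma - λ_1 I), whose rows are
  r_1 = (-4, 0, -2),  r_2 = (0, -2, 2),  r_3 = (-2, 2, -3).
  v is orthogonal to every row, so take v ∝ r_1 × r_2 = ((0)·(2) - (-2)·(-2), (-2)·(0) - (-4)·(2), (-4)·(-2) - (0)·(0)) = (-4, 8, 8).
  Rescale (divide by 4; multiply by -1 so the first nonzero entry is positive): u = (1, -2, -2).
  ||u|| = √((1)² + (-2)² + (-2)²) = √(9) = 3,  v_1 = u/||u|| ≈ (0.3333, -0.6667, -0.6667) (||v_1|| = 1).

λ_1 = 7,  λ_2 = 4,  λ_3 = 1;  v_1 ≈ (0.3333, -0.6667, -0.6667)


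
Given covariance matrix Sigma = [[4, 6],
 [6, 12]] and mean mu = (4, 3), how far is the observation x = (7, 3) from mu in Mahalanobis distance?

Step 1 — centre the observation: (x - mu) = (3, 0).

Step 2 — invert Sigma. det(Sigma) = 4·12 - (6)² = 12.
  Sigma^{-1} = (1/det) · [[d, -b], [-b, a]] = [[1, -0.5],
 [-0.5, 0.3333]].

Step 3 — form the quadratic (x - mu)^T · Sigma^{-1} · (x - mu):
  Sigma^{-1} · (x - mu) = (3, -1.5).
  (x - mu)^T · [Sigma^{-1} · (x - mu)] = (3)·(3) + (0)·(-1.5) = 9.

Step 4 — take square root: d = √(9) ≈ 3.

d(x, mu) = √(9) ≈ 3


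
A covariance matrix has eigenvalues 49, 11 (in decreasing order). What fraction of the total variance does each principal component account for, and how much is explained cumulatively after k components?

Step 1 — total variance = trace(Sigma) = Σ λ_i = 49 + 11 = 60.

Step 2 — fraction explained by component i = λ_i / Σ λ:
  PC1: 49/60 = 0.8167
  PC2: 11/60 = 0.1833

Step 3 — cumulative fraction after k components = (λ_1 + ... + λ_k) / Σ λ:
  k = 1: 49/60 = 0.8167
  k = 2: (49 + 11)/60 = 60/60 = 1

Summary (fraction, with percent):

explained: PC1 0.8167 (81.67%), PC2 0.1833 (18.33%);  cumulative: 0.8167, 1


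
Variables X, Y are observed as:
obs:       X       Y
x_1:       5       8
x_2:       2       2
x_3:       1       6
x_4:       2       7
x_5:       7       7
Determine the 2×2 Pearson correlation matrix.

Step 1 — column means:
  mean(X) = (5 + 2 + 1 + 2 + 7) / 5 = 17/5 = 3.4
  mean(Y) = (8 + 2 + 6 + 7 + 7) / 5 = 30/5 = 6

Step 2 — sample variances and covariances s[i,j] = (1/(n-1)) · Σ_k (x_{k,i} - mean_i) · (x_{k,j} - mean_j), with n-1 = 4:
  s[X,X] = ((1.6)·(1.6) + (-1.4)·(-1.4) + (-2.4)·(-2.4) + (-1.4)·(-1.4) + (3.6)·(3.6)) / 4 = 25.2/4 = 6.3
  s[X,Y] = ((1.6)·(2) + (-1.4)·(-4) + (-2.4)·(0) + (-1.4)·(1) + (3.6)·(1)) / 4 = 11/4 = 2.75
  s[Y,Y] = ((2)·(2) + (-4)·(-4) + (0)·(0) + (1)·(1) + (1)·(1)) / 4 = 22/4 = 5.5
  Sample standard deviations s_i = √(s[i,i]):
  s(X) = √(6.3) = 2.51
  s(Y) = √(5.5) = 2.3452

Step 3 — r_{ij} = s_{ij} / (s_i · s_j):
  r[X,X] = 1 (diagonal).
  r[X,Y] = 2.75 / (2.51 · 2.3452) = 2.75 / 5.8864 = 0.4672
  r[Y,Y] = 1 (diagonal).

R is symmetric with unit diagonal. Assembling:

R = [[1, 0.4672],
 [0.4672, 1]]


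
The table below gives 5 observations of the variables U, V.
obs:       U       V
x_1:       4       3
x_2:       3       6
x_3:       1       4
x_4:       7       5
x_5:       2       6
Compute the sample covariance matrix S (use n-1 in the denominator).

Step 1 — column means:
  mean(U) = (4 + 3 + 1 + 7 + 2) / 5 = 17/5 = 3.4
  mean(V) = (3 + 6 + 4 + 5 + 6) / 5 = 24/5 = 4.8

Step 2 — sample covariance S[i,j] = (1/(n-1)) · Σ_k (x_{k,i} - mean_i) · (x_{k,j} - mean_j), with n-1 = 4.
  S[U,U] = ((0.6)·(0.6) + (-0.4)·(-0.4) + (-2.4)·(-2.4) + (3.6)·(3.6) + (-1.4)·(-1.4)) / 4 = 21.2/4 = 5.3
  S[U,V] = ((0.6)·(-1.8) + (-0.4)·(1.2) + (-2.4)·(-0.8) + (3.6)·(0.2) + (-1.4)·(1.2)) / 4 = -0.6/4 = -0.15
  S[V,V] = ((-1.8)·(-1.8) + (1.2)·(1.2) + (-0.8)·(-0.8) + (0.2)·(0.2) + (1.2)·(1.2)) / 4 = 6.8/4 = 1.7

S is symmetric (S[j,i] = S[i,j]). Assembling:

S = [[5.3, -0.15],
 [-0.15, 1.7]]


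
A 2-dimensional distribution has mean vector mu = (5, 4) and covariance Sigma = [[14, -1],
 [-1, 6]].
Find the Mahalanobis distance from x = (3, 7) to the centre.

Step 1 — centre the observation: (x - mu) = (-2, 3).

Step 2 — invert Sigma. det(Sigma) = 14·6 - (-1)² = 83.
  Sigma^{-1} = (1/det) · [[d, -b], [-b, a]] = [[0.0723, 0.012],
 [0.012, 0.1687]].

Step 3 — form the quadratic (x - mu)^T · Sigma^{-1} · (x - mu):
  Sigma^{-1} · (x - mu) = (-0.1084, 0.4819).
  (x - mu)^T · [Sigma^{-1} · (x - mu)] = (-2)·(-0.1084) + (3)·(0.4819) = 1.6627.

Step 4 — take square root: d = √(1.6627) ≈ 1.2894.

d(x, mu) = √(1.6627) ≈ 1.2894


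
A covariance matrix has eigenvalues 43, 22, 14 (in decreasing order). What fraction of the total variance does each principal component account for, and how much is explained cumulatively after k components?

Step 1 — total variance = trace(Sigma) = Σ λ_i = 43 + 22 + 14 = 79.

Step 2 — fraction explained by component i = λ_i / Σ λ:
  PC1: 43/79 = 0.5443
  PC2: 22/79 = 0.2785
  PC3: 14/79 = 0.1772

Step 3 — cumulative fraction after k components = (λ_1 + ... + λ_k) / Σ λ:
  k = 1: 43/79 = 0.5443
  k = 2: (43 + 22)/79 = 65/79 = 0.8228
  k = 3: (43 + 22 + 14)/79 = 79/79 = 1

Summary (fraction, with percent):

explained: PC1 0.5443 (54.43%), PC2 0.2785 (27.85%), PC3 0.1772 (17.72%);  cumulative: 0.5443, 0.8228, 1


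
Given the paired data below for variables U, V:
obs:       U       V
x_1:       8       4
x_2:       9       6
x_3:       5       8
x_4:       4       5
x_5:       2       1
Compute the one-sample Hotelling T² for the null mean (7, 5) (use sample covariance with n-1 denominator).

Step 1 — sample mean vector:
  mean(U) = (8 + 9 + 5 + 4 + 2) / 5 = 28/5 = 5.6
  mean(V) = (4 + 6 + 8 + 5 + 1) / 5 = 24/5 = 4.8
  x̄ = (5.6, 4.8),  deviation x̄ - mu_0 = (5.6, 4.8) - (7, 5) = (-1.4, -0.2).

Step 2 — sample covariance matrix, S[i,j] = (1/(n-1)) · Σ_k (x_{k,i} - mean_i) · (x_{k,j} - mean_j), divisor n-1 = 4:
  S[U,U] = ((2.4)·(2.4) + (3.4)·(3.4) + (-0.6)·(-0.6) + (-1.6)·(-1.6) + (-3.6)·(-3.6)) / 4 = 33.2/4 = 8.3
  S[U,V] = ((2.4)·(-0.8) + (3.4)·(1.2) + (-0.6)·(3.2) + (-1.6)·(0.2) + (-3.6)·(-3.8)) / 4 = 13.6/4 = 3.4
  S[V,V] = ((-0.8)·(-0.8) + (1.2)·(1.2) + (3.2)·(3.2) + (0.2)·(0.2) + (-3.8)·(-3.8)) / 4 = 26.8/4 = 6.7
  S = [[8.3, 3.4],
 [3.4, 6.7]].

Step 3 — invert S. det(S) = 8.3·6.7 - (3.4)² = 44.05.
  S^{-1} = (1/det) · [[d, -b], [-b, a]] = [[0.1521, -0.0772],
 [-0.0772, 0.1884]].

Step 4 — quadratic form (x̄ - mu_0)^T · S^{-1} · (x̄ - mu_0):
  S^{-1} · (x̄ - mu_0) = (-0.1975, 0.0704),
  (x̄ - mu_0)^T · [...] = (-1.4)·(-0.1975) + (-0.2)·(0.0704) = 0.2624.

Step 5 — scale by n: T² = 5 · 0.2624 = 1.3121.

T² ≈ 1.3121


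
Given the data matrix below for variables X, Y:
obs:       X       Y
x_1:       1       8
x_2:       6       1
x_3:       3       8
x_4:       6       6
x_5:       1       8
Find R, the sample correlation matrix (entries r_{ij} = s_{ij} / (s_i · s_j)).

Step 1 — column means:
  mean(X) = (1 + 6 + 3 + 6 + 1) / 5 = 17/5 = 3.4
  mean(Y) = (8 + 1 + 8 + 6 + 8) / 5 = 31/5 = 6.2

Step 2 — sample variances and covariances s[i,j] = (1/(n-1)) · Σ_k (x_{k,i} - mean_i) · (x_{k,j} - mean_j), with n-1 = 4:
  s[X,X] = ((-2.4)·(-2.4) + (2.6)·(2.6) + (-0.4)·(-0.4) + (2.6)·(2.6) + (-2.4)·(-2.4)) / 4 = 25.2/4 = 6.3
  s[X,Y] = ((-2.4)·(1.8) + (2.6)·(-5.2) + (-0.4)·(1.8) + (2.6)·(-0.2) + (-2.4)·(1.8)) / 4 = -23.4/4 = -5.85
  s[Y,Y] = ((1.8)·(1.8) + (-5.2)·(-5.2) + (1.8)·(1.8) + (-0.2)·(-0.2) + (1.8)·(1.8)) / 4 = 36.8/4 = 9.2
  Sample standard deviations s_i = √(s[i,i]):
  s(X) = √(6.3) = 2.51
  s(Y) = √(9.2) = 3.0332

Step 3 — r_{ij} = s_{ij} / (s_i · s_j):
  r[X,X] = 1 (diagonal).
  r[X,Y] = -5.85 / (2.51 · 3.0332) = -5.85 / 7.6131 = -0.7684
  r[Y,Y] = 1 (diagonal).

R is symmetric with unit diagonal. Assembling:

R = [[1, -0.7684],
 [-0.7684, 1]]


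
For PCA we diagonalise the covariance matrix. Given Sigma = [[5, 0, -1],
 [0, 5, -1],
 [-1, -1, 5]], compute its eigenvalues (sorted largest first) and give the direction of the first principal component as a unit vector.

Step 1 — characteristic polynomial p(λ) = det(λI - Sigma) = λ³ - tr·λ² + c_1·λ - det, where tr = trace, c_1 = sum of the principal 2×2 minors, det = det(Sigma):
  tr = 5 + 5 + 5 = 15,
  c_1 = (5·5 - (0)²) + (5·5 - (-1)²) + (5·5 - (-1)²) = 25 + 24 + 24 = 73,
  det = 5·(5·5 - (-1)²) - (0)·((0)·5 - (-1)·(-1)) + (-1)·((0)·(-1) - 5·(-1)) = 5·(24) - (0)·(-1) + (-1)·(5) = 115.
  So p(λ) = λ³ - 15λ² + 73λ - 115.
Step 2 — look for an integer root (rational root theorem: any rational root is an integer divisor of 115). Testing λ = 5:
  p(5) = 125 - 375 + 365 - 115 = 0  ✓
  Dividing out (λ - 5): p(λ) = (λ - 5)(λ² - 10λ + 23).
Step 3 — remaining eigenvalues from the quadratic λ² - 10λ + 23 = 0:
  Δ = 10² - 4·23 = 100 - 92 = 8,  λ = (10 ± √8)/2 = (10 ± 2.8284)/2 ≈ 6.4142 or 3.5858.
  Sorted: λ_1 = 6.4142,  λ_2 = 5,  λ_3 = 3.5858  (check: sum = 15 = tr ✓).

Step 4 — unit eigenvector for λ_1 ≈ 6.4142: v spans the null space of (Sigma - λ_1 I), whose rows are
  r_1 = (-1.4142, 0, -1),  r_2 = (0, -1.4142, -1),  r_3 = (-1, -1, -1.4142).
  v is orthogonal to every row, so take v ∝ r_1 × r_2 = ((0)·(-1) - (-1)·(-1.4142), (-1)·(0) - (-1.4142)·(-1), (-1.4142)·(-1.4142) - (0)·(0)) ≈ (-1.4142, -1.4142, 2).
  Rescale (multiply by -1 so the first nonzero entry is positive): u = (1.4142, 1.4142, -2).
  ||u|| = √((1.4142)² + (1.4142)² + (-2)²) = √(8) ≈ 2.8284,  v_1 = u/||u|| ≈ (0.5, 0.5, -0.7071) (||v_1|| = 1).

λ_1 = 6.4142,  λ_2 = 5,  λ_3 = 3.5858;  v_1 ≈ (0.5, 0.5, -0.7071)


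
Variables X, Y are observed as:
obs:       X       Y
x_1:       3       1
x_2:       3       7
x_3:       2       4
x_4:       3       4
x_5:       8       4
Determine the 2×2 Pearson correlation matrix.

Step 1 — column means:
  mean(X) = (3 + 3 + 2 + 3 + 8) / 5 = 19/5 = 3.8
  mean(Y) = (1 + 7 + 4 + 4 + 4) / 5 = 20/5 = 4

Step 2 — sample variances and covariances s[i,j] = (1/(n-1)) · Σ_k (x_{k,i} - mean_i) · (x_{k,j} - mean_j), with n-1 = 4:
  s[X,X] = ((-0.8)·(-0.8) + (-0.8)·(-0.8) + (-1.8)·(-1.8) + (-0.8)·(-0.8) + (4.2)·(4.2)) / 4 = 22.8/4 = 5.7
  s[X,Y] = ((-0.8)·(-3) + (-0.8)·(3) + (-1.8)·(0) + (-0.8)·(0) + (4.2)·(0)) / 4 = 0/4 = 0
  s[Y,Y] = ((-3)·(-3) + (3)·(3) + (0)·(0) + (0)·(0) + (0)·(0)) / 4 = 18/4 = 4.5
  Sample standard deviations s_i = √(s[i,i]):
  s(X) = √(5.7) = 2.3875
  s(Y) = √(4.5) = 2.1213

Step 3 — r_{ij} = s_{ij} / (s_i · s_j):
  r[X,X] = 1 (diagonal).
  r[X,Y] = 0 / (2.3875 · 2.1213) = 0 / 5.0646 = 0
  r[Y,Y] = 1 (diagonal).

R is symmetric with unit diagonal. Assembling:

R = [[1, 0],
 [0, 1]]


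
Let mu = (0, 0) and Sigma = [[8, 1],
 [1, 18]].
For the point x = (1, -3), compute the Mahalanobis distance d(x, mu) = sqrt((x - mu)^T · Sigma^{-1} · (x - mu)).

Step 1 — centre the observation: (x - mu) = (1, -3).

Step 2 — invert Sigma. det(Sigma) = 8·18 - (1)² = 143.
  Sigma^{-1} = (1/det) · [[d, -b], [-b, a]] = [[0.1259, -0.007],
 [-0.007, 0.0559]].

Step 3 — form the quadratic (x - mu)^T · Sigma^{-1} · (x - mu):
  Sigma^{-1} · (x - mu) = (0.1469, -0.1748).
  (x - mu)^T · [Sigma^{-1} · (x - mu)] = (1)·(0.1469) + (-3)·(-0.1748) = 0.6713.

Step 4 — take square root: d = √(0.6713) ≈ 0.8193.

d(x, mu) = √(0.6713) ≈ 0.8193


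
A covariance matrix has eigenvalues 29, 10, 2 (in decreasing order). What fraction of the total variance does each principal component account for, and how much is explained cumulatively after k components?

Step 1 — total variance = trace(Sigma) = Σ λ_i = 29 + 10 + 2 = 41.

Step 2 — fraction explained by component i = λ_i / Σ λ:
  PC1: 29/41 = 0.7073
  PC2: 10/41 = 0.2439
  PC3: 2/41 = 0.0488

Step 3 — cumulative fraction after k components = (λ_1 + ... + λ_k) / Σ λ:
  k = 1: 29/41 = 0.7073
  k = 2: (29 + 10)/41 = 39/41 = 0.9512
  k = 3: (29 + 10 + 2)/41 = 41/41 = 1

Summary (fraction, with percent):

explained: PC1 0.7073 (70.73%), PC2 0.2439 (24.39%), PC3 0.0488 (4.88%);  cumulative: 0.7073, 0.9512, 1


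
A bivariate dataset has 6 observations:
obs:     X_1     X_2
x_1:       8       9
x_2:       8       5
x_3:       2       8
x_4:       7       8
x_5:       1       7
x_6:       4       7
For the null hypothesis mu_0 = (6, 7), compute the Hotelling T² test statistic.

Step 1 — sample mean vector:
  mean(X_1) = (8 + 8 + 2 + 7 + 1 + 4) / 6 = 30/6 = 5
  mean(X_2) = (9 + 5 + 8 + 8 + 7 + 7) / 6 = 44/6 = 7.3333
  x̄ = (5, 7.3333),  deviation x̄ - mu_0 = (5, 7.3333) - (6, 7) = (-1, 0.3333).

Step 2 — sample covariance matrix, S[i,j] = (1/(n-1)) · Σ_k (x_{k,i} - mean_i) · (x_{k,j} - mean_j), divisor n-1 = 5:
  S[X_1,X_1] = ((3)·(3) + (3)·(3) + (-3)·(-3) + (2)·(2) + (-4)·(-4) + (-1)·(-1)) / 5 = 48/5 = 9.6
  S[X_1,X_2] = ((3)·(1.6667) + (3)·(-2.3333) + (-3)·(0.6667) + (2)·(0.6667) + (-4)·(-0.3333) + (-1)·(-0.3333)) / 5 = -1/5 = -0.2
  S[X_2,X_2] = ((1.6667)·(1.6667) + (-2.3333)·(-2.3333) + (0.6667)·(0.6667) + (0.6667)·(0.6667) + (-0.3333)·(-0.3333) + (-0.3333)·(-0.3333)) / 5 = 9.3333/5 = 1.8667
  S = [[9.6, -0.2],
 [-0.2, 1.8667]].

Step 3 — invert S. det(S) = 9.6·1.8667 - (-0.2)² = 17.88.
  S^{-1} = (1/det) · [[d, -b], [-b, a]] = [[0.1044, 0.0112],
 [0.0112, 0.5369]].

Step 4 — quadratic form (x̄ - mu_0)^T · S^{-1} · (x̄ - mu_0):
  S^{-1} · (x̄ - mu_0) = (-0.1007, 0.1678),
  (x̄ - mu_0)^T · [...] = (-1)·(-0.1007) + (0.3333)·(0.1678) = 0.1566.

Step 5 — scale by n: T² = 6 · 0.1566 = 0.9396.

T² ≈ 0.9396


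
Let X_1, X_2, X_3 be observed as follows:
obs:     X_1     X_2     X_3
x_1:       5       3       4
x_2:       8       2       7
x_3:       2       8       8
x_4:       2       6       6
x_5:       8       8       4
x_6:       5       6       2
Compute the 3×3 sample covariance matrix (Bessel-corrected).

Step 1 — column means:
  mean(X_1) = (5 + 8 + 2 + 2 + 8 + 5) / 6 = 30/6 = 5
  mean(X_2) = (3 + 2 + 8 + 6 + 8 + 6) / 6 = 33/6 = 5.5
  mean(X_3) = (4 + 7 + 8 + 6 + 4 + 2) / 6 = 31/6 = 5.1667

Step 2 — sample covariance S[i,j] = (1/(n-1)) · Σ_k (x_{k,i} - mean_i) · (x_{k,j} - mean_j), with n-1 = 5.
  S[X_1,X_1] = ((0)·(0) + (3)·(3) + (-3)·(-3) + (-3)·(-3) + (3)·(3) + (0)·(0)) / 5 = 36/5 = 7.2
  S[X_1,X_2] = ((0)·(-2.5) + (3)·(-3.5) + (-3)·(2.5) + (-3)·(0.5) + (3)·(2.5) + (0)·(0.5)) / 5 = -12/5 = -2.4
  S[X_1,X_3] = ((0)·(-1.1667) + (3)·(1.8333) + (-3)·(2.8333) + (-3)·(0.8333) + (3)·(-1.1667) + (0)·(-3.1667)) / 5 = -9/5 = -1.8
  S[X_2,X_2] = ((-2.5)·(-2.5) + (-3.5)·(-3.5) + (2.5)·(2.5) + (0.5)·(0.5) + (2.5)·(2.5) + (0.5)·(0.5)) / 5 = 31.5/5 = 6.3
  S[X_2,X_3] = ((-2.5)·(-1.1667) + (-3.5)·(1.8333) + (2.5)·(2.8333) + (0.5)·(0.8333) + (2.5)·(-1.1667) + (0.5)·(-3.1667)) / 5 = -0.5/5 = -0.1
  S[X_3,X_3] = ((-1.1667)·(-1.1667) + (1.8333)·(1.8333) + (2.8333)·(2.8333) + (0.8333)·(0.8333) + (-1.1667)·(-1.1667) + (-3.1667)·(-3.1667)) / 5 = 24.8333/5 = 4.9667

S is symmetric (S[j,i] = S[i,j]). Assembling:

S = [[7.2, -2.4, -1.8],
 [-2.4, 6.3, -0.1],
 [-1.8, -0.1, 4.9667]]


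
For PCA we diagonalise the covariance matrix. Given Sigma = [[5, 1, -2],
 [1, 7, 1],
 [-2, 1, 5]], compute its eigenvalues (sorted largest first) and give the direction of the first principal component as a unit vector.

Step 1 — characteristic polynomial p(λ) = det(λI - Sigma) = λ³ - tr·λ² + c_1·λ - det, where tr = trace, c_1 = sum of the principal 2×2 minors, det = det(Sigma):
  tr = 5 + 7 + 5 = 17,
  c_1 = (5·7 - (1)²) + (5·5 - (-2)²) + (7·5 - (1)²) = 34 + 21 + 34 = 89,
  det = 5·(7·5 - (1)²) - (1)·((1)·5 - (1)·(-2)) + (-2)·((1)·(1) - 7·(-2)) = 5·(34) - (1)·(7) + (-2)·(15) = 133.
  So p(λ) = λ³ - 17λ² + 89λ - 133.
Step 2 — look for an integer root (rational root theorem: any rational root is an integer divisor of 133). Testing λ = 7:
  p(7) = 343 - 833 + 623 - 133 = 0  ✓
  Dividing out (λ - 7): p(λ) = (λ - 7)(λ² - 10λ + 19).
Step 3 — remaining eigenvalues from the quadratic λ² - 10λ + 19 = 0:
  Δ = 10² - 4·19 = 100 - 76 = 24,  λ = (10 ± √24)/2 = (10 ± 4.899)/2 ≈ 7.4495 or 2.5505.
  Sorted: λ_1 = 7.4495,  λ_2 = 7,  λ_3 = 2.5505  (check: sum = 17 = tr ✓).

Step 4 — unit eigenvector for λ_1 ≈ 7.4495: v spans the null space of (Sigma - λ_1 I), whose rows are
  r_1 = (-2.4495, 1, -2),  r_2 = (1, -0.4495, 1),  r_3 = (-2, 1, -2.4495).
  v is orthogonal to every row, so take v ∝ r_1 × r_2 = ((1)·(1) - (-2)·(-0.4495), (-2)·(1) - (-2.4495)·(1), (-2.4495)·(-0.4495) - (1)·(1)) ≈ (0.101, 0.4495, 0.101).
  Let u = (0.101, 0.4495, 0.101).
  ||u|| = √((0.101)² + (0.4495)² + (0.101)²) = √(0.2225) ≈ 0.4716,  v_1 = u/||u|| ≈ (0.2142, 0.953, 0.2142) (||v_1|| = 1).

λ_1 = 7.4495,  λ_2 = 7,  λ_3 = 2.5505;  v_1 ≈ (0.2142, 0.953, 0.2142)


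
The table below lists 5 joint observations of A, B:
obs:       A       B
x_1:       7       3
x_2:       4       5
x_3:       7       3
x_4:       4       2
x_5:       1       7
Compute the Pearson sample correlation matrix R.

Step 1 — column means:
  mean(A) = (7 + 4 + 7 + 4 + 1) / 5 = 23/5 = 4.6
  mean(B) = (3 + 5 + 3 + 2 + 7) / 5 = 20/5 = 4

Step 2 — sample variances and covariances s[i,j] = (1/(n-1)) · Σ_k (x_{k,i} - mean_i) · (x_{k,j} - mean_j), with n-1 = 4:
  s[A,A] = ((2.4)·(2.4) + (-0.6)·(-0.6) + (2.4)·(2.4) + (-0.6)·(-0.6) + (-3.6)·(-3.6)) / 4 = 25.2/4 = 6.3
  s[A,B] = ((2.4)·(-1) + (-0.6)·(1) + (2.4)·(-1) + (-0.6)·(-2) + (-3.6)·(3)) / 4 = -15/4 = -3.75
  s[B,B] = ((-1)·(-1) + (1)·(1) + (-1)·(-1) + (-2)·(-2) + (3)·(3)) / 4 = 16/4 = 4
  Sample standard deviations s_i = √(s[i,i]):
  s(A) = √(6.3) = 2.51
  s(B) = √(4) = 2

Step 3 — r_{ij} = s_{ij} / (s_i · s_j):
  r[A,A] = 1 (diagonal).
  r[A,B] = -3.75 / (2.51 · 2) = -3.75 / 5.02 = -0.747
  r[B,B] = 1 (diagonal).

R is symmetric with unit diagonal. Assembling:

R = [[1, -0.747],
 [-0.747, 1]]


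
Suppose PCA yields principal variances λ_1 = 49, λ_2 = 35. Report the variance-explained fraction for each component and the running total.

Step 1 — total variance = trace(Sigma) = Σ λ_i = 49 + 35 = 84.

Step 2 — fraction explained by component i = λ_i / Σ λ:
  PC1: 49/84 = 0.5833
  PC2: 35/84 = 0.4167

Step 3 — cumulative fraction after k components = (λ_1 + ... + λ_k) / Σ λ:
  k = 1: 49/84 = 0.5833
  k = 2: (49 + 35)/84 = 84/84 = 1

Summary (fraction, with percent):

explained: PC1 0.5833 (58.33%), PC2 0.4167 (41.67%);  cumulative: 0.5833, 1


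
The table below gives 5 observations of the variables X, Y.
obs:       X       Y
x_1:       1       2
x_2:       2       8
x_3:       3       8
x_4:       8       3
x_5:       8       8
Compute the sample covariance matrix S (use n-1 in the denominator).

Step 1 — column means:
  mean(X) = (1 + 2 + 3 + 8 + 8) / 5 = 22/5 = 4.4
  mean(Y) = (2 + 8 + 8 + 3 + 8) / 5 = 29/5 = 5.8

Step 2 — sample covariance S[i,j] = (1/(n-1)) · Σ_k (x_{k,i} - mean_i) · (x_{k,j} - mean_j), with n-1 = 4.
  S[X,X] = ((-3.4)·(-3.4) + (-2.4)·(-2.4) + (-1.4)·(-1.4) + (3.6)·(3.6) + (3.6)·(3.6)) / 4 = 45.2/4 = 11.3
  S[X,Y] = ((-3.4)·(-3.8) + (-2.4)·(2.2) + (-1.4)·(2.2) + (3.6)·(-2.8) + (3.6)·(2.2)) / 4 = 2.4/4 = 0.6
  S[Y,Y] = ((-3.8)·(-3.8) + (2.2)·(2.2) + (2.2)·(2.2) + (-2.8)·(-2.8) + (2.2)·(2.2)) / 4 = 36.8/4 = 9.2

S is symmetric (S[j,i] = S[i,j]). Assembling:

S = [[11.3, 0.6],
 [0.6, 9.2]]


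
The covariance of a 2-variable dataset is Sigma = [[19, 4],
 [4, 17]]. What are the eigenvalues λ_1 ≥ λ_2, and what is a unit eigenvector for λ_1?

Step 1 — characteristic polynomial of 2×2 Sigma:
  det(Sigma - λI) = λ² - trace · λ + det = 0.
  trace = 19 + 17 = 36, det = 19·17 - (4)² = 307.
Step 2 — discriminant:
  Δ = trace² - 4·det = 1296 - 1228 = 68.
Step 3 — eigenvalues:
  λ = (trace ± √Δ)/2 = (36 ± 8.2462)/2,
  λ_1 = 22.1231,  λ_2 = 13.8769.

Step 4 — unit eigenvector for λ_1: solve (Sigma - λ_1 I)v = 0. First row:
  (19 - 22.1231)·v_x + (4)·v_y = 0, i.e. (-3.1231)·v_x + (4)·v_y = 0,
  so v ∝ (b, λ_1 - a) = (4, 3.1231) = u.
  ||u|| = √((4)² + (3.1231)²) = √(25.7538) ≈ 5.0748,
  v_1 = u/||u|| ≈ (0.7882, 0.6154) (||v_1|| = 1).

λ_1 = 22.1231,  λ_2 = 13.8769;  v_1 ≈ (0.7882, 0.6154)


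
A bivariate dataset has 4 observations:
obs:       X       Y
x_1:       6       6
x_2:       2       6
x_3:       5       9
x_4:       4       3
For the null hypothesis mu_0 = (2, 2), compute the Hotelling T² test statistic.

Step 1 — sample mean vector:
  mean(X) = (6 + 2 + 5 + 4) / 4 = 17/4 = 4.25
  mean(Y) = (6 + 6 + 9 + 3) / 4 = 24/4 = 6
  x̄ = (4.25, 6),  deviation x̄ - mu_0 = (4.25, 6) - (2, 2) = (2.25, 4).

Step 2 — sample covariance matrix, S[i,j] = (1/(n-1)) · Σ_k (x_{k,i} - mean_i) · (x_{k,j} - mean_j), divisor n-1 = 3:
  S[X,X] = ((1.75)·(1.75) + (-2.25)·(-2.25) + (0.75)·(0.75) + (-0.25)·(-0.25)) / 3 = 8.75/3 = 2.9167
  S[X,Y] = ((1.75)·(0) + (-2.25)·(0) + (0.75)·(3) + (-0.25)·(-3)) / 3 = 3/3 = 1
  S[Y,Y] = ((0)·(0) + (0)·(0) + (3)·(3) + (-3)·(-3)) / 3 = 18/3 = 6
  S = [[2.9167, 1],
 [1, 6]].

Step 3 — invert S. det(S) = 2.9167·6 - (1)² = 16.5.
  S^{-1} = (1/det) · [[d, -b], [-b, a]] = [[0.3636, -0.0606],
 [-0.0606, 0.1768]].

Step 4 — quadratic form (x̄ - mu_0)^T · S^{-1} · (x̄ - mu_0):
  S^{-1} · (x̄ - mu_0) = (0.5758, 0.5707),
  (x̄ - mu_0)^T · [...] = (2.25)·(0.5758) + (4)·(0.5707) = 3.5783.

Step 5 — scale by n: T² = 4 · 3.5783 = 14.3131.

T² ≈ 14.3131


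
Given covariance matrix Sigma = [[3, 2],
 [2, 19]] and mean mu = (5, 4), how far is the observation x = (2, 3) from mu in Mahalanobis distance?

Step 1 — centre the observation: (x - mu) = (-3, -1).

Step 2 — invert Sigma. det(Sigma) = 3·19 - (2)² = 53.
  Sigma^{-1} = (1/det) · [[d, -b], [-b, a]] = [[0.3585, -0.0377],
 [-0.0377, 0.0566]].

Step 3 — form the quadratic (x - mu)^T · Sigma^{-1} · (x - mu):
  Sigma^{-1} · (x - mu) = (-1.0377, 0.0566).
  (x - mu)^T · [Sigma^{-1} · (x - mu)] = (-3)·(-1.0377) + (-1)·(0.0566) = 3.0566.

Step 4 — take square root: d = √(3.0566) ≈ 1.7483.

d(x, mu) = √(3.0566) ≈ 1.7483


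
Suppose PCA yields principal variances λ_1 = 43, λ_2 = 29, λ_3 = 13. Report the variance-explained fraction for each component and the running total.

Step 1 — total variance = trace(Sigma) = Σ λ_i = 43 + 29 + 13 = 85.

Step 2 — fraction explained by component i = λ_i / Σ λ:
  PC1: 43/85 = 0.5059
  PC2: 29/85 = 0.3412
  PC3: 13/85 = 0.1529

Step 3 — cumulative fraction after k components = (λ_1 + ... + λ_k) / Σ λ:
  k = 1: 43/85 = 0.5059
  k = 2: (43 + 29)/85 = 72/85 = 0.8471
  k = 3: (43 + 29 + 13)/85 = 85/85 = 1

Summary (fraction, with percent):

explained: PC1 0.5059 (50.59%), PC2 0.3412 (34.12%), PC3 0.1529 (15.29%);  cumulative: 0.5059, 0.8471, 1


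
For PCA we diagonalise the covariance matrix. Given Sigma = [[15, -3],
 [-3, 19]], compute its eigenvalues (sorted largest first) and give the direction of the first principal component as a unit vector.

Step 1 — characteristic polynomial of 2×2 Sigma:
  det(Sigma - λI) = λ² - trace · λ + det = 0.
  trace = 15 + 19 = 34, det = 15·19 - (-3)² = 276.
Step 2 — discriminant:
  Δ = trace² - 4·det = 1156 - 1104 = 52.
Step 3 — eigenvalues:
  λ = (trace ± √Δ)/2 = (34 ± 7.2111)/2,
  λ_1 = 20.6056,  λ_2 = 13.3944.

Step 4 — unit eigenvector for λ_1: solve (Sigma - λ_1 I)v = 0. First row:
  (15 - 20.6056)·v_x + (-3)·v_y = 0, i.e. (-5.6056)·v_x + (-3)·v_y = 0,
  so v ∝ (b, λ_1 - a) = (-3, 5.6056); multiply by -1 so the first entry is positive: u = (3, -5.6056).
  ||u|| = √((3)² + (-5.6056)²) = √(40.4222) ≈ 6.3578,
  v_1 = u/||u|| ≈ (0.4719, -0.8817) (||v_1|| = 1).

λ_1 = 20.6056,  λ_2 = 13.3944;  v_1 ≈ (0.4719, -0.8817)
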